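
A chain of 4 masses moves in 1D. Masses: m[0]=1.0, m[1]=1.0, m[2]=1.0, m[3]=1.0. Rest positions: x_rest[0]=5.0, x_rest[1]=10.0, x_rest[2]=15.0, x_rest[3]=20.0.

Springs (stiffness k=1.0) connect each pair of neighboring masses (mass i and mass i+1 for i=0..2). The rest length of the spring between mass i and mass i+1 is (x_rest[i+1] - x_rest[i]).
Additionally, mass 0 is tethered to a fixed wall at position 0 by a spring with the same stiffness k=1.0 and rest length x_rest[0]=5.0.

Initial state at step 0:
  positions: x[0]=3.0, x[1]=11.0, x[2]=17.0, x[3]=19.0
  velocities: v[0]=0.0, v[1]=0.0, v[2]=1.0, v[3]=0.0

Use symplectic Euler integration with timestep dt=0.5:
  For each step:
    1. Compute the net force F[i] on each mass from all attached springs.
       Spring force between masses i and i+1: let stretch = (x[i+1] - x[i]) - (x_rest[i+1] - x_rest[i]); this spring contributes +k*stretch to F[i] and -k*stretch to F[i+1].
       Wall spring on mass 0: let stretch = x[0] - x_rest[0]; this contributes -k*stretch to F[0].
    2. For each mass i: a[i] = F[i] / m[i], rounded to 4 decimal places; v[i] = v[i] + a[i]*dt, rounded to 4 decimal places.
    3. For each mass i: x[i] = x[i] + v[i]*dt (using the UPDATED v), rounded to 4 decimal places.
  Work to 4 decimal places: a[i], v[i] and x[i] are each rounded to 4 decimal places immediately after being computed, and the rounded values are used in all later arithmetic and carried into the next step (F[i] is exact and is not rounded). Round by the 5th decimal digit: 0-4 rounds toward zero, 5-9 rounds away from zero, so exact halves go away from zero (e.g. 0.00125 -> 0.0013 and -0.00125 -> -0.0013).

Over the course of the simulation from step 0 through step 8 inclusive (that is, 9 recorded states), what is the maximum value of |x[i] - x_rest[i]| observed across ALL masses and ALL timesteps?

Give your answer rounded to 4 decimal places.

Step 0: x=[3.0000 11.0000 17.0000 19.0000] v=[0.0000 0.0000 1.0000 0.0000]
Step 1: x=[4.2500 10.5000 16.5000 19.7500] v=[2.5000 -1.0000 -1.0000 1.5000]
Step 2: x=[6.0000 9.9375 15.3125 20.9375] v=[3.5000 -1.1250 -2.3750 2.3750]
Step 3: x=[7.2344 9.7344 14.1875 21.9688] v=[2.4688 -0.4063 -2.2500 2.0625]
Step 4: x=[7.2852 10.0196 13.8946 22.3048] v=[0.1016 0.5703 -0.5859 0.6719]
Step 5: x=[6.1983 10.5899 14.7355 21.7882] v=[-2.1738 1.1406 1.6817 -1.0332]
Step 6: x=[4.6597 11.0987 16.3032 20.7584] v=[-3.0772 1.0176 3.1353 -2.0596]
Step 7: x=[3.5659 11.2989 17.6836 19.8648] v=[-2.1876 0.4004 2.7607 -1.7872]
Step 8: x=[3.5139 11.1620 18.0131 19.6759] v=[-0.1041 -0.2738 0.6590 -0.3778]
Max displacement = 3.0131

Answer: 3.0131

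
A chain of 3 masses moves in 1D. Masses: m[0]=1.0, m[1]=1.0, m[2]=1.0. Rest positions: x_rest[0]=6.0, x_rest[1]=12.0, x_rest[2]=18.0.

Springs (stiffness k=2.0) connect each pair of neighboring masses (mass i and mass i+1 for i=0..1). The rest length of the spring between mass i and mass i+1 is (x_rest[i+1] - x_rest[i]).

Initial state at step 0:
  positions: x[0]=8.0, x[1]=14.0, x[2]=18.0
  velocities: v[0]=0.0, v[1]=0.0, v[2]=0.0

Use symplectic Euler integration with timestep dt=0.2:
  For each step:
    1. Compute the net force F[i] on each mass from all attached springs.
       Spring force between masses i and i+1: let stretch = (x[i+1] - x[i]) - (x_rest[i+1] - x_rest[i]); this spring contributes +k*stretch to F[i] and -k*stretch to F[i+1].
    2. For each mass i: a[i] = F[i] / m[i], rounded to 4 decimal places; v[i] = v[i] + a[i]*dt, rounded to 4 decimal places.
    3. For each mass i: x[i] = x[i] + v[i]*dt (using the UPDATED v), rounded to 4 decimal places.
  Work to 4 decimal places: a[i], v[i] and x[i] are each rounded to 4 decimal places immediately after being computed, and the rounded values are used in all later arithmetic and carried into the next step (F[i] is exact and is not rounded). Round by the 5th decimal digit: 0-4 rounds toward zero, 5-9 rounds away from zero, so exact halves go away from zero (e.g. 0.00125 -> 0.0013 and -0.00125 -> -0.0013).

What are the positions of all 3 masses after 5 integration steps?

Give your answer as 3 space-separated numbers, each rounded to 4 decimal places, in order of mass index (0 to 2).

Step 0: x=[8.0000 14.0000 18.0000] v=[0.0000 0.0000 0.0000]
Step 1: x=[8.0000 13.8400 18.1600] v=[0.0000 -0.8000 0.8000]
Step 2: x=[7.9872 13.5584 18.4544] v=[-0.0640 -1.4080 1.4720]
Step 3: x=[7.9401 13.2228 18.8371] v=[-0.2355 -1.6781 1.9136]
Step 4: x=[7.8356 12.9137 19.2507] v=[-0.5224 -1.5455 2.0679]
Step 5: x=[7.6574 12.7053 19.6373] v=[-0.8912 -1.0419 1.9331]

Answer: 7.6574 12.7053 19.6373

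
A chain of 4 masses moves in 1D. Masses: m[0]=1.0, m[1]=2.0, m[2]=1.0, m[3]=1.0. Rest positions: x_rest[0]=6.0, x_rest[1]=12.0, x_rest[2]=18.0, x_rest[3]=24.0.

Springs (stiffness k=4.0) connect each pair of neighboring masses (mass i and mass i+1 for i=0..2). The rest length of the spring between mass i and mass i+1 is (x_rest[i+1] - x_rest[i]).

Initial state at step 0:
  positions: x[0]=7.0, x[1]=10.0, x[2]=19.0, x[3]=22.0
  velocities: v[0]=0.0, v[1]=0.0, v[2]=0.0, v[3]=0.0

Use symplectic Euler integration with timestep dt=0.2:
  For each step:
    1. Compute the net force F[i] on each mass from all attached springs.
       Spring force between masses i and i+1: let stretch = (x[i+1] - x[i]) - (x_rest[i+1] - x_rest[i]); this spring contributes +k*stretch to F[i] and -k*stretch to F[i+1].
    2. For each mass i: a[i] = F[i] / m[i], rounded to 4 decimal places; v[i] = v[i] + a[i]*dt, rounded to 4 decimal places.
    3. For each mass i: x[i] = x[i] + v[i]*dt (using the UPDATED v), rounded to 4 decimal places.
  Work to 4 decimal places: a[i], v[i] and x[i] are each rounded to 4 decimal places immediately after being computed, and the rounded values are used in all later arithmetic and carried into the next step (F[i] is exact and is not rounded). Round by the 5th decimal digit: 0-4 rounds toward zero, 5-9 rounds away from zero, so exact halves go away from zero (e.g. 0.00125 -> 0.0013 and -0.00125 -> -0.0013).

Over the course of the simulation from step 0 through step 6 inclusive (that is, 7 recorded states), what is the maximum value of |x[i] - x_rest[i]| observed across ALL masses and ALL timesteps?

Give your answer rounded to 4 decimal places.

Step 0: x=[7.0000 10.0000 19.0000 22.0000] v=[0.0000 0.0000 0.0000 0.0000]
Step 1: x=[6.5200 10.4800 18.0400 22.4800] v=[-2.4000 2.4000 -4.8000 2.4000]
Step 2: x=[5.7136 11.2480 16.5808 23.2096] v=[-4.0320 3.8400 -7.2960 3.6480]
Step 3: x=[4.8327 11.9999 15.3290 23.8386] v=[-4.4045 3.7594 -6.2592 3.1450]
Step 4: x=[4.1386 12.4447 14.9060 24.0661] v=[-3.4707 2.2242 -2.1148 1.1373]
Step 5: x=[3.8134 12.4220 15.5548 23.7879] v=[-1.6258 -0.1137 3.2442 -1.3908]
Step 6: x=[3.9056 11.9612 17.0197 23.1524] v=[0.4611 -2.3040 7.3244 -3.1773]
Max displacement = 3.0940

Answer: 3.0940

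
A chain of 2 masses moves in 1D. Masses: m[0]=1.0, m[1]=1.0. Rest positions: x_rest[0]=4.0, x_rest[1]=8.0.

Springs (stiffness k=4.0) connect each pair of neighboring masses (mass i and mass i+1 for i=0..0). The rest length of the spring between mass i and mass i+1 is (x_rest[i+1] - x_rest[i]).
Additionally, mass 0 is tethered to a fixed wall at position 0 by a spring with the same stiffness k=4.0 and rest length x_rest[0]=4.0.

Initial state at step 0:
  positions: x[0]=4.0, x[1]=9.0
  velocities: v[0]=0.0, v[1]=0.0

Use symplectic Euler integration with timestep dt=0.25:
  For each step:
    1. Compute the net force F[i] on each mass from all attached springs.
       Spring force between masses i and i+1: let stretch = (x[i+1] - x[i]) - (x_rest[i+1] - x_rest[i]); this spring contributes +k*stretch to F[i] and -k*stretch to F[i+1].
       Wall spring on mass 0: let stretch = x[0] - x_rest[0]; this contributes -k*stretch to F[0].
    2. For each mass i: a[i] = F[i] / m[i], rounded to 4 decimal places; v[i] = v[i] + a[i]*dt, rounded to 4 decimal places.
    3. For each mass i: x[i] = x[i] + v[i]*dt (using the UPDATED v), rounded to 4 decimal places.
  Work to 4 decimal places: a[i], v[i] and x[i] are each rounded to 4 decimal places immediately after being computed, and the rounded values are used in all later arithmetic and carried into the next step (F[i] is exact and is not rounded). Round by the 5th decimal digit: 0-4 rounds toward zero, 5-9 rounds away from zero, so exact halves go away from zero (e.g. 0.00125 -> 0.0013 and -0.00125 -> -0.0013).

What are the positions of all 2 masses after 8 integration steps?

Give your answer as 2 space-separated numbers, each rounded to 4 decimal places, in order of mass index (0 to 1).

Step 0: x=[4.0000 9.0000] v=[0.0000 0.0000]
Step 1: x=[4.2500 8.7500] v=[1.0000 -1.0000]
Step 2: x=[4.5625 8.3750] v=[1.2500 -1.5000]
Step 3: x=[4.6875 8.0469] v=[0.5000 -1.3125]
Step 4: x=[4.4805 7.8789] v=[-0.8281 -0.6719]
Step 5: x=[4.0030 7.8613] v=[-1.9102 -0.0703]
Step 6: x=[3.4893 7.8792] v=[-2.0549 0.0714]
Step 7: x=[3.2007 7.7996] v=[-1.1543 -0.3185]
Step 8: x=[3.2617 7.5703] v=[0.2439 -0.9174]

Answer: 3.2617 7.5703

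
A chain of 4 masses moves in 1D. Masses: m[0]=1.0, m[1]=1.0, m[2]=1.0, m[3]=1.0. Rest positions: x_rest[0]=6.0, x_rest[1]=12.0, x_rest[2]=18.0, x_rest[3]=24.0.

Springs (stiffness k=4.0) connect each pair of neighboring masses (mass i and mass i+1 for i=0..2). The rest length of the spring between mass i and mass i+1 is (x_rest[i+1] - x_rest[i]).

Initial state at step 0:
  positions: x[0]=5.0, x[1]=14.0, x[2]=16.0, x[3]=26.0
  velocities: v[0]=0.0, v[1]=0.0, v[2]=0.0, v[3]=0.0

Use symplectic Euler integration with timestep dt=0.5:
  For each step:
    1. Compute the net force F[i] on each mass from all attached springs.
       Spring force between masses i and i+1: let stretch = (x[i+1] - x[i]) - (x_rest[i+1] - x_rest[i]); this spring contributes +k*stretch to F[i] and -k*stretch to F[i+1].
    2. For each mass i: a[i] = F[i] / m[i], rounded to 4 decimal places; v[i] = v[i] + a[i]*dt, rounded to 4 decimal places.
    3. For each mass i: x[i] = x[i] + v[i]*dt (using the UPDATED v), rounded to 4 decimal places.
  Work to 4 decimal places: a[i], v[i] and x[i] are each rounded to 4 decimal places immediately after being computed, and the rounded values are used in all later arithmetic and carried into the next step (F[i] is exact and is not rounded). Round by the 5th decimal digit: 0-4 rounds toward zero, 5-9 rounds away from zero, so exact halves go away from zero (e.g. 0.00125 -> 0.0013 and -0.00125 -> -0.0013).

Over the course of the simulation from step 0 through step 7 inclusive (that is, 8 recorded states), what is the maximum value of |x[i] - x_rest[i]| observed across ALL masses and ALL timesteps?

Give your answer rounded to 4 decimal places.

Answer: 6.0000

Derivation:
Step 0: x=[5.0000 14.0000 16.0000 26.0000] v=[0.0000 0.0000 0.0000 0.0000]
Step 1: x=[8.0000 7.0000 24.0000 22.0000] v=[6.0000 -14.0000 16.0000 -8.0000]
Step 2: x=[4.0000 18.0000 13.0000 26.0000] v=[-8.0000 22.0000 -22.0000 8.0000]
Step 3: x=[8.0000 10.0000 20.0000 23.0000] v=[8.0000 -16.0000 14.0000 -6.0000]
Step 4: x=[8.0000 10.0000 20.0000 23.0000] v=[0.0000 0.0000 0.0000 0.0000]
Step 5: x=[4.0000 18.0000 13.0000 26.0000] v=[-8.0000 16.0000 -14.0000 6.0000]
Step 6: x=[8.0000 7.0000 24.0000 22.0000] v=[8.0000 -22.0000 22.0000 -8.0000]
Step 7: x=[5.0000 14.0000 16.0000 26.0000] v=[-6.0000 14.0000 -16.0000 8.0000]
Max displacement = 6.0000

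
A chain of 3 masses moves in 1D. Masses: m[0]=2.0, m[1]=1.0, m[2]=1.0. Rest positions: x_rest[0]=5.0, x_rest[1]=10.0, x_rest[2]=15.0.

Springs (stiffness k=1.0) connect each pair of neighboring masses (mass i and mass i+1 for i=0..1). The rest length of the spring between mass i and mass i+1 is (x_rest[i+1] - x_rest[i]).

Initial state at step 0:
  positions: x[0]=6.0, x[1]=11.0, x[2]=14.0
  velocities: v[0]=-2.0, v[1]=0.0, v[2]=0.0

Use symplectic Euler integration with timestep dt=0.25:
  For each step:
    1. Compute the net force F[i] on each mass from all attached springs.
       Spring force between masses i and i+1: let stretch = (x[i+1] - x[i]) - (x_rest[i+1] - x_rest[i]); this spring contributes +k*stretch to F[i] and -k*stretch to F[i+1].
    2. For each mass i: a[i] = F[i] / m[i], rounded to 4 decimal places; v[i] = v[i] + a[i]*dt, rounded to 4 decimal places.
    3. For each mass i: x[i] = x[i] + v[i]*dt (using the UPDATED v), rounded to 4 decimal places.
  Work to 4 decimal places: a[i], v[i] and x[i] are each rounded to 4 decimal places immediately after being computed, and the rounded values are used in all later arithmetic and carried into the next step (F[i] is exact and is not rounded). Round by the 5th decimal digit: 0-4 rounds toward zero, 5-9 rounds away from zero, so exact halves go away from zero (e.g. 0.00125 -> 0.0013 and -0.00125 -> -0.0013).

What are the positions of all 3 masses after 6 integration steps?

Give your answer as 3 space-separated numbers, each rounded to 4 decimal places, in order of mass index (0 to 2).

Step 0: x=[6.0000 11.0000 14.0000] v=[-2.0000 0.0000 0.0000]
Step 1: x=[5.5000 10.8750 14.1250] v=[-2.0000 -0.5000 0.5000]
Step 2: x=[5.0117 10.6172 14.3594] v=[-1.9531 -1.0313 0.9375]
Step 3: x=[4.5424 10.2429 14.6724] v=[-1.8774 -1.4971 1.2520]
Step 4: x=[4.0950 9.7892 15.0211] v=[-1.7898 -1.8149 1.3946]
Step 5: x=[3.6693 9.3066 15.3553] v=[-1.7030 -1.9305 1.3366]
Step 6: x=[3.2635 8.8497 15.6239] v=[-1.6233 -1.8277 1.0744]

Answer: 3.2635 8.8497 15.6239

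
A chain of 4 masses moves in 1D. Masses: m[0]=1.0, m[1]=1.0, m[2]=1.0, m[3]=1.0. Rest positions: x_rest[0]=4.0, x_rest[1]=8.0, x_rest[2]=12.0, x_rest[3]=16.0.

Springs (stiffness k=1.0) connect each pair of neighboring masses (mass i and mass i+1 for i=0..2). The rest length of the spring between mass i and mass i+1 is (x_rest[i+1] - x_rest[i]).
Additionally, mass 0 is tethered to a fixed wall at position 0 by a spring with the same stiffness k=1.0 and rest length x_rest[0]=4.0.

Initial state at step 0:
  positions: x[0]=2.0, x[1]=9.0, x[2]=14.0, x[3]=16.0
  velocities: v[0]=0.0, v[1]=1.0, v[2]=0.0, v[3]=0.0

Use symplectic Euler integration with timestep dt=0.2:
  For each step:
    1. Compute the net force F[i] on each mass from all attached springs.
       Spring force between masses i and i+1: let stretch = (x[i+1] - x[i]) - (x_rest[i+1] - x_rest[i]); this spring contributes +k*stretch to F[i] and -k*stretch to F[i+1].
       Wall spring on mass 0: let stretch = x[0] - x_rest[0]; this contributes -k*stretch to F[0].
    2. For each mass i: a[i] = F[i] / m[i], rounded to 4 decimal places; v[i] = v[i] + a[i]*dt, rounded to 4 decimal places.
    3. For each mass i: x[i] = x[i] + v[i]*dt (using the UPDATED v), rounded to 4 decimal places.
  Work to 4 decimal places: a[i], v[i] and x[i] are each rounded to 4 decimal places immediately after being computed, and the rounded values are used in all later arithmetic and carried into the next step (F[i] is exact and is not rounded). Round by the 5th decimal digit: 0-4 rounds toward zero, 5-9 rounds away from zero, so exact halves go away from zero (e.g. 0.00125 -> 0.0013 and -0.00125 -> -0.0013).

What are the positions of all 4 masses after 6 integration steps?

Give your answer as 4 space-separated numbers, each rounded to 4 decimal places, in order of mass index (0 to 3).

Answer: 5.2231 8.6400 12.3096 17.1923

Derivation:
Step 0: x=[2.0000 9.0000 14.0000 16.0000] v=[0.0000 1.0000 0.0000 0.0000]
Step 1: x=[2.2000 9.1200 13.8800 16.0800] v=[1.0000 0.6000 -0.6000 0.4000]
Step 2: x=[2.5888 9.1536 13.6576 16.2320] v=[1.9440 0.1680 -1.1120 0.7600]
Step 3: x=[3.1366 9.1048 13.3580 16.4410] v=[2.7392 -0.2442 -1.4979 1.0451]
Step 4: x=[3.7977 8.9874 13.0116 16.6867] v=[3.3055 -0.5872 -1.7319 1.2285]
Step 5: x=[4.5145 8.8233 12.6513 16.9454] v=[3.5839 -0.8203 -1.8017 1.2935]
Step 6: x=[5.2231 8.6400 12.3096 17.1923] v=[3.5428 -0.9165 -1.7085 1.2347]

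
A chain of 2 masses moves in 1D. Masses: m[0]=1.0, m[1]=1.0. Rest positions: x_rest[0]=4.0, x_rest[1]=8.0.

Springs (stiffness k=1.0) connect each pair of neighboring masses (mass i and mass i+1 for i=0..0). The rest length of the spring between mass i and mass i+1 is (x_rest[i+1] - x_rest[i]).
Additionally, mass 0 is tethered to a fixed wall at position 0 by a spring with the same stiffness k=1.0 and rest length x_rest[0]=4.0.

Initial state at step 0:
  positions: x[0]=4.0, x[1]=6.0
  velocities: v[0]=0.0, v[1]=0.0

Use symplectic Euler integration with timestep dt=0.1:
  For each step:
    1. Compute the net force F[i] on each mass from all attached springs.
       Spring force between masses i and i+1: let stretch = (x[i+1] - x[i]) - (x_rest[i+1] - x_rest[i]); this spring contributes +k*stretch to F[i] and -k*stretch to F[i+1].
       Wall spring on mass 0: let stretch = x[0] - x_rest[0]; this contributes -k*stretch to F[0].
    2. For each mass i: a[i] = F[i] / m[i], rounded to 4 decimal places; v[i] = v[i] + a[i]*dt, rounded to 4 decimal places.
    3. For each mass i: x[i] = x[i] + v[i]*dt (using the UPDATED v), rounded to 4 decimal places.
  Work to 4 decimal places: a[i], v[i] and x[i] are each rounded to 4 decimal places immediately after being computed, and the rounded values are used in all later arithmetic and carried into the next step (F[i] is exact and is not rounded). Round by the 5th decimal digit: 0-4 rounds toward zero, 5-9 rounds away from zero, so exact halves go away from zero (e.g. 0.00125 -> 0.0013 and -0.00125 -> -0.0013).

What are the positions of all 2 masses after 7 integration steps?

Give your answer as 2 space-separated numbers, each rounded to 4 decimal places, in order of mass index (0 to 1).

Answer: 3.5123 6.5117

Derivation:
Step 0: x=[4.0000 6.0000] v=[0.0000 0.0000]
Step 1: x=[3.9800 6.0200] v=[-0.2000 0.2000]
Step 2: x=[3.9406 6.0596] v=[-0.3940 0.3960]
Step 3: x=[3.8830 6.1180] v=[-0.5762 0.5841]
Step 4: x=[3.8089 6.1941] v=[-0.7410 0.7606]
Step 5: x=[3.7206 6.2863] v=[-0.8834 0.9221]
Step 6: x=[3.6207 6.3929] v=[-0.9989 1.0655]
Step 7: x=[3.5123 6.5117] v=[-1.0838 1.1883]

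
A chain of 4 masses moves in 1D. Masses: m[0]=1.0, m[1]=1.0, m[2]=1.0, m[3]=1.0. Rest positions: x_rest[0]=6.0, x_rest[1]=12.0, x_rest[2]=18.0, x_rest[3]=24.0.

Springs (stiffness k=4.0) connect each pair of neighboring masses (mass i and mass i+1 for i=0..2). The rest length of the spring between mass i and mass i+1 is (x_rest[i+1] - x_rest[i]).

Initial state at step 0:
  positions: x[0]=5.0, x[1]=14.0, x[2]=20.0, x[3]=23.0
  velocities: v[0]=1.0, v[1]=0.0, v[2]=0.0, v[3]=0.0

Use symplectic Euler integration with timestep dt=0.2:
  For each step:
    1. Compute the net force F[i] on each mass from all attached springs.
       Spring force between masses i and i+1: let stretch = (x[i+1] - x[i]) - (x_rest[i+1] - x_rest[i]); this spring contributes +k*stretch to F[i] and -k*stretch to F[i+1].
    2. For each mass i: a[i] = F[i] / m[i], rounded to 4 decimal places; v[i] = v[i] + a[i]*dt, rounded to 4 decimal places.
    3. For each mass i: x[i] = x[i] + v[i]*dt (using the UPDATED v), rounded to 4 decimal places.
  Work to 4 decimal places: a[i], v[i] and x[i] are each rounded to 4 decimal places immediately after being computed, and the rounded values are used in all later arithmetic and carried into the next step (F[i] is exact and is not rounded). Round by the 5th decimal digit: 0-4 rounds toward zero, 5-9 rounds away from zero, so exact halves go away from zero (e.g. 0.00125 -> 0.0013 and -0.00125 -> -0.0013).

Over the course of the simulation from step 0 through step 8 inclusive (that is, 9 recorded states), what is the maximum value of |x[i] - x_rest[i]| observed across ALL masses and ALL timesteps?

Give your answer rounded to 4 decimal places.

Step 0: x=[5.0000 14.0000 20.0000 23.0000] v=[1.0000 0.0000 0.0000 0.0000]
Step 1: x=[5.6800 13.5200 19.5200 23.4800] v=[3.4000 -2.4000 -2.4000 2.4000]
Step 2: x=[6.6544 12.7456 18.7136 24.2864] v=[4.8720 -3.8720 -4.0320 4.0320]
Step 3: x=[7.6434 11.9515 17.8440 25.1612] v=[4.9450 -3.9706 -4.3482 4.3738]
Step 4: x=[8.3617 11.4109 17.2023 25.8252] v=[3.5915 -2.7031 -3.2084 3.3200]
Step 5: x=[8.6079 11.3090 17.0137 26.0695] v=[1.2309 -0.5093 -0.9432 1.2217]
Step 6: x=[8.3263 11.6877 17.3612 25.8249] v=[-1.4082 1.8936 1.7377 -1.2229]
Step 7: x=[7.6225 12.4364 18.1552 25.1861] v=[-3.5191 3.7433 3.9699 -3.1939]
Step 8: x=[6.7289 13.3298 19.1591 24.3824] v=[-4.4680 4.4672 5.0196 -4.0186]
Max displacement = 2.6079

Answer: 2.6079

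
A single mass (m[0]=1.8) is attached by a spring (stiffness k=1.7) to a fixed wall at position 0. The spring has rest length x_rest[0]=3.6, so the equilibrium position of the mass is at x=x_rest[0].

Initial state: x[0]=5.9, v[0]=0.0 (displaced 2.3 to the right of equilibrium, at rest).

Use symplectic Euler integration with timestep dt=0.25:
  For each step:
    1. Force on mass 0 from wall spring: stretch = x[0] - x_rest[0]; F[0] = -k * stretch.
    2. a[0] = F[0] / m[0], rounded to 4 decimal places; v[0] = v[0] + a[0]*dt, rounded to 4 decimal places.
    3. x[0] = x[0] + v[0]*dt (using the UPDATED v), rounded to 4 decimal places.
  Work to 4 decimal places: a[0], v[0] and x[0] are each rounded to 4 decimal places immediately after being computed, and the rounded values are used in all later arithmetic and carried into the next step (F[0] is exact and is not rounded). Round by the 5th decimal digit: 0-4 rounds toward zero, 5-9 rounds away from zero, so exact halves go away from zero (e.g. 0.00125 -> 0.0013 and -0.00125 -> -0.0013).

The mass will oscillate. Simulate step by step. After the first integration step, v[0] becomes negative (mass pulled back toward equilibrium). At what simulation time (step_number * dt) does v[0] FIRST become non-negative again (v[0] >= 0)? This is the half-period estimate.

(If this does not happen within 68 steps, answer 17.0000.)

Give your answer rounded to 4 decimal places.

Answer: 3.2500

Derivation:
Step 0: x=[5.9000] v=[0.0000]
Step 1: x=[5.7642] v=[-0.5431]
Step 2: x=[5.5007] v=[-1.0541]
Step 3: x=[5.1250] v=[-1.5029]
Step 4: x=[4.6593] v=[-1.8630]
Step 5: x=[4.1310] v=[-2.1131]
Step 6: x=[3.5714] v=[-2.2385]
Step 7: x=[3.0135] v=[-2.2318]
Step 8: x=[2.4902] v=[-2.0933]
Step 9: x=[2.0324] v=[-1.8313]
Step 10: x=[1.6671] v=[-1.4612]
Step 11: x=[1.4159] v=[-1.0048]
Step 12: x=[1.2936] v=[-0.4891]
Step 13: x=[1.3075] v=[0.0555]
First v>=0 after going negative at step 13, time=3.2500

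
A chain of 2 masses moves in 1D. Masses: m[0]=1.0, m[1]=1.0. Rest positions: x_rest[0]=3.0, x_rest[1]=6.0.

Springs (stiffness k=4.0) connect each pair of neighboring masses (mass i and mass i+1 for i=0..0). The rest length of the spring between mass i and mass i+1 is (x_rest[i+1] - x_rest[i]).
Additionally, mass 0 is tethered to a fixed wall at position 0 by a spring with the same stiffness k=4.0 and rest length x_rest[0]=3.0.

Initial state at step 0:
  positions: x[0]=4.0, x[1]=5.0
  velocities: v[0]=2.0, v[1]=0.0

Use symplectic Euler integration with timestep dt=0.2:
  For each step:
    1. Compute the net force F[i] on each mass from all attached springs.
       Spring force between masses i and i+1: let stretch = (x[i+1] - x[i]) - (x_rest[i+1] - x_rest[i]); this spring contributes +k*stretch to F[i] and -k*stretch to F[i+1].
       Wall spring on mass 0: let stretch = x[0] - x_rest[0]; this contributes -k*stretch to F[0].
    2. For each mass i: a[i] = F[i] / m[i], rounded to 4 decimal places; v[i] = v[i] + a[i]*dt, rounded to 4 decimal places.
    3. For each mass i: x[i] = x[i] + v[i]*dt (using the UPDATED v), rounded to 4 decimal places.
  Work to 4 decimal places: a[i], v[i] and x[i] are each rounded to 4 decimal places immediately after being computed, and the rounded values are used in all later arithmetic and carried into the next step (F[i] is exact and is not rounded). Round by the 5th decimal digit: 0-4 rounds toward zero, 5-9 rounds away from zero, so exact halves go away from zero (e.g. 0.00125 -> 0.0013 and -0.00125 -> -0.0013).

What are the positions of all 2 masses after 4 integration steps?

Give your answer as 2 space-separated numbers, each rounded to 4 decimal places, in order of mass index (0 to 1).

Answer: 2.3118 7.0992

Derivation:
Step 0: x=[4.0000 5.0000] v=[2.0000 0.0000]
Step 1: x=[3.9200 5.3200] v=[-0.4000 1.6000]
Step 2: x=[3.4368 5.8960] v=[-2.4160 2.8800]
Step 3: x=[2.7972 6.5585] v=[-3.1981 3.3126]
Step 4: x=[2.3118 7.0992] v=[-2.4268 2.7036]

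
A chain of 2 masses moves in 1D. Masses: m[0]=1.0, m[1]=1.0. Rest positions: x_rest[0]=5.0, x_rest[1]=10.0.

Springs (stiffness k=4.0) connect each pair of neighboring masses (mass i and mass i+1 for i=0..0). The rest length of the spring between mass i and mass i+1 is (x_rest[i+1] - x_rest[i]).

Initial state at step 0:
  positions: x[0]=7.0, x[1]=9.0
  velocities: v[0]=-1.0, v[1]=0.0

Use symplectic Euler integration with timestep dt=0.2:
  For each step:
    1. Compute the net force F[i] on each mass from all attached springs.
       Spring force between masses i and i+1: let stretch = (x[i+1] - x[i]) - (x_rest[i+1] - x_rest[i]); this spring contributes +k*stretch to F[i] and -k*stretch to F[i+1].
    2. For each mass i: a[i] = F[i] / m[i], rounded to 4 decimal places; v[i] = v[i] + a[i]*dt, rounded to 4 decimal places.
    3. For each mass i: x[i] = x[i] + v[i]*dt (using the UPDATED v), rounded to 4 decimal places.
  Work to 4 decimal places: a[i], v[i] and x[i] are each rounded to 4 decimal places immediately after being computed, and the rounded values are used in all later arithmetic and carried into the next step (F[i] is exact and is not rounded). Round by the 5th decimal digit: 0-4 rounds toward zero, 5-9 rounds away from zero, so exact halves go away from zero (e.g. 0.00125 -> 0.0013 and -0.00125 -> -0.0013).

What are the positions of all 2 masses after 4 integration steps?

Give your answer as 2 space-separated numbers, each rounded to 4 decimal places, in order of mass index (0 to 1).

Step 0: x=[7.0000 9.0000] v=[-1.0000 0.0000]
Step 1: x=[6.3200 9.4800] v=[-3.4000 2.4000]
Step 2: x=[5.3456 10.2544] v=[-4.8720 3.8720]
Step 3: x=[4.3566 11.0434] v=[-4.9450 3.9450]
Step 4: x=[3.6375 11.5625] v=[-3.5956 2.5956]

Answer: 3.6375 11.5625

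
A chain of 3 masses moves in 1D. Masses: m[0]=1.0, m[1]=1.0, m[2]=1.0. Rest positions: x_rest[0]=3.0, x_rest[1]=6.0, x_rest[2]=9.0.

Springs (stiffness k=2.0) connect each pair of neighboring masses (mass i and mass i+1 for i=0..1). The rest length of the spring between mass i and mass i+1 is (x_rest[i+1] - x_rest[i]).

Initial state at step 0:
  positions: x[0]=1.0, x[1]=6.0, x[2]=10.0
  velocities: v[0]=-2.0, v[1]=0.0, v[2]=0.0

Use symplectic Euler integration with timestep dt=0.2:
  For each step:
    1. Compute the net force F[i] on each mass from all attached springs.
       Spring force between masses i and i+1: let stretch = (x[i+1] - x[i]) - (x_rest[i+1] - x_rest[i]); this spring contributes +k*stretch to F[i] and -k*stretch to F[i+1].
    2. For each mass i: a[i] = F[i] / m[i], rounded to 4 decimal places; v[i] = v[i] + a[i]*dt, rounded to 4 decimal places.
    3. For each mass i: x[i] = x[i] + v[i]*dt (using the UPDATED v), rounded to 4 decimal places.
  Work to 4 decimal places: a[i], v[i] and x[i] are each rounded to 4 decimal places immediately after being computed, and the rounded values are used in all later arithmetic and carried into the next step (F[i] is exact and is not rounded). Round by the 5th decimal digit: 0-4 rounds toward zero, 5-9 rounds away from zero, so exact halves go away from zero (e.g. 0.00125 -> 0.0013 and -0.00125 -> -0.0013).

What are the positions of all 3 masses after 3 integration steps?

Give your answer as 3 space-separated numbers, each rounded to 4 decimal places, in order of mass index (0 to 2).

Step 0: x=[1.0000 6.0000 10.0000] v=[-2.0000 0.0000 0.0000]
Step 1: x=[0.7600 5.9200 9.9200] v=[-1.2000 -0.4000 -0.4000]
Step 2: x=[0.6928 5.7472 9.7600] v=[-0.3360 -0.8640 -0.8000]
Step 3: x=[0.7900 5.4911 9.5190] v=[0.4858 -1.2806 -1.2051]

Answer: 0.7900 5.4911 9.5190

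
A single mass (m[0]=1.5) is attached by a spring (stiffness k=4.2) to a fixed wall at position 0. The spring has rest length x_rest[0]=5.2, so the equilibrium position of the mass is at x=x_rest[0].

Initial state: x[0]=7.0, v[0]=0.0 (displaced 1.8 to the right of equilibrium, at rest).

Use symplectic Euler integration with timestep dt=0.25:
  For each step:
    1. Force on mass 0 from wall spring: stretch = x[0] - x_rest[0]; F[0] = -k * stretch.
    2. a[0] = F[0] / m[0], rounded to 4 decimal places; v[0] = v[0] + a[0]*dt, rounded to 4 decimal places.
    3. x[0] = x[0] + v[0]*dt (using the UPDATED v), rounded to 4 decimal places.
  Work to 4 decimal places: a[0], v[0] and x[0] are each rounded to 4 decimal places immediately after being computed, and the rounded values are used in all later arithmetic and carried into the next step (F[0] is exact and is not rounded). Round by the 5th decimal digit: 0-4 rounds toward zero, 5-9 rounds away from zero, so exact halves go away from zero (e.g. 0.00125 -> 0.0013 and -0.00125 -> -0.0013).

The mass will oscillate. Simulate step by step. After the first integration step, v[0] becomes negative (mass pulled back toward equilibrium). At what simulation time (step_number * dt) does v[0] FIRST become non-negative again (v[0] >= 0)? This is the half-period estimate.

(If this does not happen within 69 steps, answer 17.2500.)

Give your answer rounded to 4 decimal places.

Step 0: x=[7.0000] v=[0.0000]
Step 1: x=[6.6850] v=[-1.2600]
Step 2: x=[6.1101] v=[-2.2995]
Step 3: x=[5.3760] v=[-2.9366]
Step 4: x=[4.6111] v=[-3.0598]
Step 5: x=[3.9492] v=[-2.6476]
Step 6: x=[3.5062] v=[-1.7721]
Step 7: x=[3.3596] v=[-0.5865]
Step 8: x=[3.5351] v=[0.7018]
First v>=0 after going negative at step 8, time=2.0000

Answer: 2.0000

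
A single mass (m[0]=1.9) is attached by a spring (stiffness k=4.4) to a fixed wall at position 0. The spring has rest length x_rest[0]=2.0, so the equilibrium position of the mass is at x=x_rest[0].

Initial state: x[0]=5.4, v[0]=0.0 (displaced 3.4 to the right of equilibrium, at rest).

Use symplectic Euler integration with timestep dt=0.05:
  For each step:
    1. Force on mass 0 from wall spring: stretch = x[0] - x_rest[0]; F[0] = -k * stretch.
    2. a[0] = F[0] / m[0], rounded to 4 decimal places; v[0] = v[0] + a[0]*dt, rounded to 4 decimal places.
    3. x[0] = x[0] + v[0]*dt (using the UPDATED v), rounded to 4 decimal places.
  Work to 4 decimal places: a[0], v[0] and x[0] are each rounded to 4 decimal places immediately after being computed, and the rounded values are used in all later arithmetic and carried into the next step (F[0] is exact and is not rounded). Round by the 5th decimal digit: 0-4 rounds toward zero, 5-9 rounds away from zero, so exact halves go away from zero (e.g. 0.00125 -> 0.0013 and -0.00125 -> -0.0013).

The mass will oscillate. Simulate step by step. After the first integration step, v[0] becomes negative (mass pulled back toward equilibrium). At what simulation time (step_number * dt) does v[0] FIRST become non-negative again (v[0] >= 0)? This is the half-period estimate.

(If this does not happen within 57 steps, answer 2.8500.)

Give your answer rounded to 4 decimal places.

Step 0: x=[5.4000] v=[0.0000]
Step 1: x=[5.3803] v=[-0.3937]
Step 2: x=[5.3410] v=[-0.7851]
Step 3: x=[5.2824] v=[-1.1720]
Step 4: x=[5.2048] v=[-1.5521]
Step 5: x=[5.1086] v=[-1.9232]
Step 6: x=[4.9944] v=[-2.2831]
Step 7: x=[4.8629] v=[-2.6298]
Step 8: x=[4.7148] v=[-2.9613]
Step 9: x=[4.5510] v=[-3.2756]
Step 10: x=[4.3725] v=[-3.5710]
Step 11: x=[4.1802] v=[-3.8457]
Step 12: x=[3.9753] v=[-4.0981]
Step 13: x=[3.7590] v=[-4.3268]
Step 14: x=[3.5325] v=[-4.5305]
Step 15: x=[3.2971] v=[-4.7079]
Step 16: x=[3.0542] v=[-4.8581]
Step 17: x=[2.8052] v=[-4.9802]
Step 18: x=[2.5515] v=[-5.0734]
Step 19: x=[2.2946] v=[-5.1373]
Step 20: x=[2.0360] v=[-5.1714]
Step 21: x=[1.7772] v=[-5.1756]
Step 22: x=[1.5197] v=[-5.1498]
Step 23: x=[1.2650] v=[-5.0942]
Step 24: x=[1.0145] v=[-5.0091]
Step 25: x=[0.7698] v=[-4.8950]
Step 26: x=[0.5322] v=[-4.7526]
Step 27: x=[0.3031] v=[-4.5826]
Step 28: x=[0.0838] v=[-4.3861]
Step 29: x=[-0.1244] v=[-4.1642]
Step 30: x=[-0.3203] v=[-3.9182]
Step 31: x=[-0.5028] v=[-3.6495]
Step 32: x=[-0.6708] v=[-3.3597]
Step 33: x=[-0.8233] v=[-3.0505]
Step 34: x=[-0.9595] v=[-2.7236]
Step 35: x=[-1.0785] v=[-2.3809]
Step 36: x=[-1.1797] v=[-2.0244]
Step 37: x=[-1.2625] v=[-1.6562]
Step 38: x=[-1.3264] v=[-1.2784]
Step 39: x=[-1.3711] v=[-0.8932]
Step 40: x=[-1.3962] v=[-0.5029]
Step 41: x=[-1.4017] v=[-0.1097]
Step 42: x=[-1.3875] v=[0.2842]
First v>=0 after going negative at step 42, time=2.1000

Answer: 2.1000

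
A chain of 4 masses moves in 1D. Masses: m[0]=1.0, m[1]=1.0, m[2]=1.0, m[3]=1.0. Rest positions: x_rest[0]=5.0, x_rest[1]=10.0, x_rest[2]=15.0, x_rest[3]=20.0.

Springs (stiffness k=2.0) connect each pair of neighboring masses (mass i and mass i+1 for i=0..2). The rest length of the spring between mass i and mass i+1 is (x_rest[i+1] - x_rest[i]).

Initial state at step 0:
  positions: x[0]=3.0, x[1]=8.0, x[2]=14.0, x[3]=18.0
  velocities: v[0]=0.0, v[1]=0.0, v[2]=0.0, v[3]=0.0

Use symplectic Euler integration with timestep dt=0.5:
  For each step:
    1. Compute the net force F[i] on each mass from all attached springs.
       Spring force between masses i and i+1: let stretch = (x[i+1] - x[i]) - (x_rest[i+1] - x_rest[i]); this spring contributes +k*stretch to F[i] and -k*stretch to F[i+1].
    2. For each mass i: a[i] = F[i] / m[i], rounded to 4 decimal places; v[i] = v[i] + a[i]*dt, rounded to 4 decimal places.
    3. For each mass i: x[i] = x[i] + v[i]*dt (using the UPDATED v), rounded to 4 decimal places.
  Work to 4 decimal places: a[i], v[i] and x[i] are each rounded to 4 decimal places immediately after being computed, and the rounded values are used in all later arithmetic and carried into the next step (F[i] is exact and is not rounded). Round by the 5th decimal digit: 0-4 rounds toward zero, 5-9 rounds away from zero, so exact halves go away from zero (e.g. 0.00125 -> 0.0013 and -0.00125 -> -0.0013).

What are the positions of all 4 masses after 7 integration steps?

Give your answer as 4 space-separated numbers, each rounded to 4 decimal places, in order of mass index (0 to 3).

Step 0: x=[3.0000 8.0000 14.0000 18.0000] v=[0.0000 0.0000 0.0000 0.0000]
Step 1: x=[3.0000 8.5000 13.0000 18.5000] v=[0.0000 1.0000 -2.0000 1.0000]
Step 2: x=[3.2500 8.5000 12.5000 18.7500] v=[0.5000 0.0000 -1.0000 0.5000]
Step 3: x=[3.6250 7.8750 13.1250 18.3750] v=[0.7500 -1.2500 1.2500 -0.7500]
Step 4: x=[3.6250 7.7500 13.7500 17.8750] v=[0.0000 -0.2500 1.2500 -1.0000]
Step 5: x=[3.1875 8.5625 13.4375 17.8125] v=[-0.8750 1.6250 -0.6250 -0.1250]
Step 6: x=[2.9375 9.1250 12.8750 18.0625] v=[-0.5000 1.1250 -1.1250 0.5000]
Step 7: x=[3.2813 8.4688 13.0313 18.2188] v=[0.6875 -1.3125 0.3125 0.3125]

Answer: 3.2813 8.4688 13.0313 18.2188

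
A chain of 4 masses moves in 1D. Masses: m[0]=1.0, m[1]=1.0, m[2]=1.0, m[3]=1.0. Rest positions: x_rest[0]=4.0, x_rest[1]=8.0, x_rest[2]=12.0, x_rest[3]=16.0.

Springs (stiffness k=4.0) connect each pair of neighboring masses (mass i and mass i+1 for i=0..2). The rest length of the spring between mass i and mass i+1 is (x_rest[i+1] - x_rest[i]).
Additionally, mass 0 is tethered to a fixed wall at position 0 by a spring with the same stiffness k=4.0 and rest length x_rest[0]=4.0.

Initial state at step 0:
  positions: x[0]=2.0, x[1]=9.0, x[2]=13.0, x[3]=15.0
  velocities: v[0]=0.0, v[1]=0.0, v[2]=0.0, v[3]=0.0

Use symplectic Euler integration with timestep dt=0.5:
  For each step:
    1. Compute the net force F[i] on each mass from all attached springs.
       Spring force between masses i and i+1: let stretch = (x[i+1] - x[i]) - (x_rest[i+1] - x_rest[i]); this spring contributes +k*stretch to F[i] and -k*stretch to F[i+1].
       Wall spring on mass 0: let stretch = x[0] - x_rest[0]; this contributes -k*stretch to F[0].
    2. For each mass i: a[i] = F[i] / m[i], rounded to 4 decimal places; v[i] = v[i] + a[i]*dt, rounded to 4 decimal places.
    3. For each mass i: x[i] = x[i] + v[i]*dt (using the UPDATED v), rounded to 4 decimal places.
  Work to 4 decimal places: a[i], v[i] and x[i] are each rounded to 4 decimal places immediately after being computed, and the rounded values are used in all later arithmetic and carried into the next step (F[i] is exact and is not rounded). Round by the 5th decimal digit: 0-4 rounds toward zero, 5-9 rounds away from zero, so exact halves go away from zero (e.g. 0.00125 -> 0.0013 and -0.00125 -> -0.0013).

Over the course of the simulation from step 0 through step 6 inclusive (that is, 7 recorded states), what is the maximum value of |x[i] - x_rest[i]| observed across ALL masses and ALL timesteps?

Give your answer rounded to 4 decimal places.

Answer: 3.0000

Derivation:
Step 0: x=[2.0000 9.0000 13.0000 15.0000] v=[0.0000 0.0000 0.0000 0.0000]
Step 1: x=[7.0000 6.0000 11.0000 17.0000] v=[10.0000 -6.0000 -4.0000 4.0000]
Step 2: x=[4.0000 9.0000 10.0000 17.0000] v=[-6.0000 6.0000 -2.0000 0.0000]
Step 3: x=[2.0000 8.0000 15.0000 14.0000] v=[-4.0000 -2.0000 10.0000 -6.0000]
Step 4: x=[4.0000 8.0000 12.0000 16.0000] v=[4.0000 0.0000 -6.0000 4.0000]
Step 5: x=[6.0000 8.0000 9.0000 18.0000] v=[4.0000 0.0000 -6.0000 4.0000]
Step 6: x=[4.0000 7.0000 14.0000 15.0000] v=[-4.0000 -2.0000 10.0000 -6.0000]
Max displacement = 3.0000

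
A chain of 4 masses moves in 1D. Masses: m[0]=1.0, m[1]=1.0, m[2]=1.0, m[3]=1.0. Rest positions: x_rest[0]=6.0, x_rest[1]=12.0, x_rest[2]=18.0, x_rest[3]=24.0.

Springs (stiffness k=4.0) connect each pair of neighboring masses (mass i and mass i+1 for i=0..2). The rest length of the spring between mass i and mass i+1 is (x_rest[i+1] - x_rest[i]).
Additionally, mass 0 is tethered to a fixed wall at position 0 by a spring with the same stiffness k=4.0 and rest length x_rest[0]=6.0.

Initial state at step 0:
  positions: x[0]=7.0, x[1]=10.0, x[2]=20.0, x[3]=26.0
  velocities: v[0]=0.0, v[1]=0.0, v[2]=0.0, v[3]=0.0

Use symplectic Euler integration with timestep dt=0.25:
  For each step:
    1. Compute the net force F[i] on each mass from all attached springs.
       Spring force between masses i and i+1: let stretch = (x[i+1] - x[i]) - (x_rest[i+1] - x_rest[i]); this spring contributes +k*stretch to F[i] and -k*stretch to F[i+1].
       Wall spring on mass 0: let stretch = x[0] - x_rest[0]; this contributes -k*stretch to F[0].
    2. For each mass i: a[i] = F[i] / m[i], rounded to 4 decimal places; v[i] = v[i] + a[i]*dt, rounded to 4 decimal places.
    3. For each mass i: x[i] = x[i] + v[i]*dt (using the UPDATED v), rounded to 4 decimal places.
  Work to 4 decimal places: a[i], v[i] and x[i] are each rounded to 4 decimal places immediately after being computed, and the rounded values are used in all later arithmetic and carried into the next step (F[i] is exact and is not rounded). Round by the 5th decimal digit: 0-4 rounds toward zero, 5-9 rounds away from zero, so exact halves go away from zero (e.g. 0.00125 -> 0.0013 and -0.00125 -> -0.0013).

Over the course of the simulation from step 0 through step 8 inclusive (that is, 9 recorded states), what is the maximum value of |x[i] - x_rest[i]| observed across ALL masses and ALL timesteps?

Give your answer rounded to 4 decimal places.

Step 0: x=[7.0000 10.0000 20.0000 26.0000] v=[0.0000 0.0000 0.0000 0.0000]
Step 1: x=[6.0000 11.7500 19.0000 26.0000] v=[-4.0000 7.0000 -4.0000 0.0000]
Step 2: x=[4.9375 13.8750 17.9375 25.7500] v=[-4.2500 8.5000 -4.2500 -1.0000]
Step 3: x=[4.8750 14.7813 17.8125 25.0469] v=[-0.2500 3.6250 -0.5000 -2.8125]
Step 4: x=[6.0703 13.9688 18.7383 24.0352] v=[4.7813 -3.2501 3.7032 -4.0469]
Step 5: x=[7.7227 12.3740 19.7960 23.1993] v=[6.6095 -6.3791 4.2306 -3.3438]
Step 6: x=[8.6072 11.4719 19.8490 23.0125] v=[3.5381 -3.6084 0.2119 -0.7471]
Step 7: x=[8.0561 11.9479 18.5986 23.5349] v=[-2.2044 1.9040 -5.0017 2.0894]
Step 8: x=[6.4639 13.1136 16.9196 24.3232] v=[-6.3687 4.6629 -6.7161 3.1531]
Max displacement = 2.7813

Answer: 2.7813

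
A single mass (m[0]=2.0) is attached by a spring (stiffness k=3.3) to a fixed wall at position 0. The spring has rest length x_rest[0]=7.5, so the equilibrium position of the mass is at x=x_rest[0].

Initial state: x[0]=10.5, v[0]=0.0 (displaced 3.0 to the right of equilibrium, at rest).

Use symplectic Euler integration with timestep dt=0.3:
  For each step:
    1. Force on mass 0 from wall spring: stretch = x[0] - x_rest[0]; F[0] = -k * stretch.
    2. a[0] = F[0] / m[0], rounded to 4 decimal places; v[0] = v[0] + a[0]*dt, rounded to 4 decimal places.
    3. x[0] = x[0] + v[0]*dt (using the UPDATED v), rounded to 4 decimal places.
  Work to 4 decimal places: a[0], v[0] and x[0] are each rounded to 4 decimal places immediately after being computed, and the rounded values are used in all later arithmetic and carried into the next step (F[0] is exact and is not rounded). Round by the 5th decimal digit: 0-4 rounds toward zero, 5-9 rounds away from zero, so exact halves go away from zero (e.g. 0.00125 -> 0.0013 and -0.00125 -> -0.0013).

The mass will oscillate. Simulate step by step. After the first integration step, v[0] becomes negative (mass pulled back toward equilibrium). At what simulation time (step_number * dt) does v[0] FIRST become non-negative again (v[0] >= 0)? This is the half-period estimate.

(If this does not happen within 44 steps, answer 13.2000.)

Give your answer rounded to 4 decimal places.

Step 0: x=[10.5000] v=[0.0000]
Step 1: x=[10.0545] v=[-1.4850]
Step 2: x=[9.2297] v=[-2.7495]
Step 3: x=[8.1480] v=[-3.6057]
Step 4: x=[6.9701] v=[-3.9265]
Step 5: x=[5.8708] v=[-3.6642]
Step 6: x=[5.0135] v=[-2.8577]
Step 7: x=[4.5254] v=[-1.6269]
Step 8: x=[4.4791] v=[-0.1545]
Step 9: x=[4.8814] v=[1.3409]
First v>=0 after going negative at step 9, time=2.7000

Answer: 2.7000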